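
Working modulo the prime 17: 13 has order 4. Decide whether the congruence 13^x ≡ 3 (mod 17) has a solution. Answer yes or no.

3 ∈ ⟨13⟩ iff 3^4 ≡ 1 (mod 17), since |⟨13⟩| = 4.
3^4 mod 17 = 13.
Since 13 ≠ 1, 3 does not lie in the subgroup.

no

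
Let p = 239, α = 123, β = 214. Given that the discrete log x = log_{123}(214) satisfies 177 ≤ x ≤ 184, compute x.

Compute 123^177 mod 239 = 214, then multiply by 123 repeatedly:
  123^177=214
Found 214 at exponent 177.

177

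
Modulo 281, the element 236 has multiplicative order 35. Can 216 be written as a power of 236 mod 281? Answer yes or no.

216 ∈ ⟨236⟩ iff 216^35 ≡ 1 (mod 281), since |⟨236⟩| = 35.
216^35 mod 281 = 89.
Since 89 ≠ 1, 216 does not lie in the subgroup.

no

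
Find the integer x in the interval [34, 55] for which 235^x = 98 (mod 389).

35

Compute 235^34 mod 389 = 353, then multiply by 235 repeatedly:
  235^34=353  235^35=98
Found 98 at exponent 35.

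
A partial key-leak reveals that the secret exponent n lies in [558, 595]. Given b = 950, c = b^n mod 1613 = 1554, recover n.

570

Compute 950^558 mod 1613 = 1024, then multiply by 950 repeatedly:
  950^558=1024  950^559=161  950^560=1328  950^561=234  950^562=1319
  950^563=1362  950^564=274  950^565=607  950^566=809  950^567=762
  950^568=1276  950^569=837  950^570=1554
Found 1554 at exponent 570.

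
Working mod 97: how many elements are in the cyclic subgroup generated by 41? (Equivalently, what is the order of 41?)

The order of 41 must divide p − 1 = 96 = 2^5 · 3.
Divisors: 1, 2, 3, 4, 6, 8, 12, 16, 24, 32, 48, 96.
Check each in increasing order: 41^1 ≡ 41;  41^2 ≡ 32;  41^3 ≡ 51;  41^4 ≡ 54;  41^6 ≡ 79;  41^8 ≡ 6;  41^12 ≡ 33;  41^16 ≡ 36;  41^24 ≡ 22;  41^32 ≡ 35;  41^48 ≡ 96;  41^96 ≡ 1.
Smallest exponent giving 1 is 96.

96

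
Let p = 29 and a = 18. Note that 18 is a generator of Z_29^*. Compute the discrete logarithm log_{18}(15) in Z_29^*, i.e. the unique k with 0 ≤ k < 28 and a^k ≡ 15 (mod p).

5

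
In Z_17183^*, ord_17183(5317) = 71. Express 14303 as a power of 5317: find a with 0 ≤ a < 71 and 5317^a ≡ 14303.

11

Successive powers of 5317 modulo 17183:
  5317^0=1  5317^1=5317  5317^2=4454  5317^3=3744  5317^4=8934  5317^5=8266
  5317^6=13391  5317^7=10778  5317^8=1321  5317^9=13093  5317^10=7148  5317^11=14303
So 5317^11 ≡ 14303 (mod 17183), giving a = 11.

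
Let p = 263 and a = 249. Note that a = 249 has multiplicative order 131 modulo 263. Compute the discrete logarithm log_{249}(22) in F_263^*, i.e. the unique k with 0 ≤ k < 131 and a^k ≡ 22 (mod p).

107

Baby-step giant-step with m = ceil(sqrt(131)) = 12.
Baby table (249^j mod 263 for j=0..11):
  0:1  1:249  2:196  3:149  4:18  5:11  6:109  7:52
  8:61  9:198  10:121  11:147
Giant step factor: 249^(-12) ≡ 223 (mod 263).
Scan 22·223^i mod 263 for i = 0, 1, …:
  i=0: 22   i=1: 172   i=2: 221   i=3: 102
  i=4: 128   i=5: 140   i=6: 186   i=7: 187
  i=8: 147
Match at i=8, j=11: k = 8·12 + 11 = 107.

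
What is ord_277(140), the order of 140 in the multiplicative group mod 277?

276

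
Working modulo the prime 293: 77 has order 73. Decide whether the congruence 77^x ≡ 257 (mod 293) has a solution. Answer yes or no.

257 ∈ ⟨77⟩ iff 257^73 ≡ 1 (mod 293), since |⟨77⟩| = 73.
257^73 mod 293 = 292.
Since 292 ≠ 1, 257 does not lie in the subgroup.

no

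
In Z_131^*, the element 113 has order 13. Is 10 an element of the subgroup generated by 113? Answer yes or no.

no

⟨113⟩ has order 13; its elements mod 131 are {1, 39, 45, 52, 60, 62, 63, 80, 84, 99, 107, 112, 113}.
10 is not in this set.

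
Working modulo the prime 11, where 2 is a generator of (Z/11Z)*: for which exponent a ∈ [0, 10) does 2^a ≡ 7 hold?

Successive powers of 2 modulo 11:
  2^0=1  2^1=2  2^2=4  2^3=8  2^4=5  2^5=10
  2^6=9  2^7=7
So 2^7 ≡ 7 (mod 11), giving a = 7.

7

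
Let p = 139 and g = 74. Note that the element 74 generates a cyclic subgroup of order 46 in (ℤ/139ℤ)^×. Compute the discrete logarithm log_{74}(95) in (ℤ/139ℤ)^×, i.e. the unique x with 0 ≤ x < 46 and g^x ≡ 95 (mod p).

Baby-step giant-step with m = ceil(sqrt(46)) = 7.
Baby table (74^j mod 139 for j=0..6):
  0:1  1:74  2:55  3:39  4:106  5:60  6:131
Giant step factor: 74^(-7) ≡ 27 (mod 139).
Scan 95·27^i mod 139 for i = 0, 1, …:
  i=0: 95   i=1: 63   i=2: 33   i=3: 57
  i=4: 10   i=5: 131
Match at i=5, j=6: x = 5·7 + 6 = 41.

41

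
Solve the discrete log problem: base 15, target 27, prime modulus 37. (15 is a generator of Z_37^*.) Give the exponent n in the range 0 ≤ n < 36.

6

Successive powers of 15 modulo 37:
  15^0=1  15^1=15  15^2=3  15^3=8  15^4=9  15^5=24
  15^6=27
So 15^6 ≡ 27 (mod 37), giving n = 6.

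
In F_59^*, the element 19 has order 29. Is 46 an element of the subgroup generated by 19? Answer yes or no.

46 ∈ ⟨19⟩ iff 46^29 ≡ 1 (mod 59), since |⟨19⟩| = 29.
46^29 mod 59 = 1.
Since 1 = 1, 46 lies in the subgroup.

yes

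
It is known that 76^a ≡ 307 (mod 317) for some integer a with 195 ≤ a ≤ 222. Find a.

222

Compute 76^195 mod 317 = 106, then multiply by 76 repeatedly:
  76^195=106  76^196=131  76^197=129  76^198=294  76^199=154
  76^200=292  76^201=2  76^202=152  76^203=140  76^204=179
  76^205=290  76^206=167  76^207=12  76^208=278  76^209=206
  76^210=123  76^211=155  76^212=51  76^213=72  76^214=83
  76^215=285  76^216=104  76^217=296  76^218=306  76^219=115
  76^220=181  76^221=125  76^222=307
Found 307 at exponent 222.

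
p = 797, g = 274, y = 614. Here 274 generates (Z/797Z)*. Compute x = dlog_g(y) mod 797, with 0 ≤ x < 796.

75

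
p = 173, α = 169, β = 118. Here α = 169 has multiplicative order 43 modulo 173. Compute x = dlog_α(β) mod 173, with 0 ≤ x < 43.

31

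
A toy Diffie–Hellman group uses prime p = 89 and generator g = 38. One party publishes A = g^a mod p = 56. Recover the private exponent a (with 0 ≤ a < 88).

75

Baby-step giant-step with m = ceil(sqrt(88)) = 10.
Baby table (38^j mod 89 for j=0..9):
  0:1  1:38  2:20  3:48  4:44  5:70  6:79  7:65
  8:67  9:54
Giant step factor: 38^(-10) ≡ 18 (mod 89).
Scan 56·18^i mod 89 for i = 0, 1, …:
  i=0: 56   i=1: 29   i=2: 77   i=3: 51
  i=4: 28   i=5: 59   i=6: 83   i=7: 70
Match at i=7, j=5: a = 7·10 + 5 = 75.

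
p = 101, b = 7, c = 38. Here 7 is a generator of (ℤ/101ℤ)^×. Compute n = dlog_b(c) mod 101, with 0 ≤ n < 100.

33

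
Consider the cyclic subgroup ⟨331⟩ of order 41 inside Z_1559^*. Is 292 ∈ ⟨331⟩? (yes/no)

no

292 ∈ ⟨331⟩ iff 292^41 ≡ 1 (mod 1559), since |⟨331⟩| = 41.
292^41 mod 1559 = 218.
Since 218 ≠ 1, 292 does not lie in the subgroup.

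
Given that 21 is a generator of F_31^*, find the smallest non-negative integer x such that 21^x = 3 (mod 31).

29

Successive powers of 21 modulo 31:
  21^0=1  21^1=21  21^2=7  21^3=23  21^4=18  21^5=6
  21^6=2  21^7=11  21^8=14  21^9=15  21^10=5  21^11=12
  21^12=4  21^13=22  21^14=28  21^15=30  21^16=10  21^17=24
  21^18=8  21^19=13  21^20=25  21^21=29  21^22=20  21^23=17
  21^24=16  21^25=26  21^26=19  21^27=27  21^28=9  21^29=3
So 21^29 ≡ 3 (mod 31), giving x = 29.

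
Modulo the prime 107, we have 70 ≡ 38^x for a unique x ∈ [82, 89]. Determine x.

83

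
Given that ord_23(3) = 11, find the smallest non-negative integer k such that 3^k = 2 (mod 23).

7

Successive powers of 3 modulo 23:
  3^0=1  3^1=3  3^2=9  3^3=4  3^4=12  3^5=13
  3^6=16  3^7=2
So 3^7 ≡ 2 (mod 23), giving k = 7.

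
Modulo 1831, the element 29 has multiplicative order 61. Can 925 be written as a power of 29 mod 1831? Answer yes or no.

no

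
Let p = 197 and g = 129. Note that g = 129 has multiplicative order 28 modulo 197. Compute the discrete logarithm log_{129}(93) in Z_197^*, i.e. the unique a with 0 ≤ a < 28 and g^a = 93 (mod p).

2

Successive powers of 129 modulo 197:
  129^0=1  129^1=129  129^2=93
So 129^2 ≡ 93 (mod 197), giving a = 2.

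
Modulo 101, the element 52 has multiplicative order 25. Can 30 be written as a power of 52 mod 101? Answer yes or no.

30 ∈ ⟨52⟩ iff 30^25 ≡ 1 (mod 101), since |⟨52⟩| = 25.
30^25 mod 101 = 100.
Since 100 ≠ 1, 30 does not lie in the subgroup.

no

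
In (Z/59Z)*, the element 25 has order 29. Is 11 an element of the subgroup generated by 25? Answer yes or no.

no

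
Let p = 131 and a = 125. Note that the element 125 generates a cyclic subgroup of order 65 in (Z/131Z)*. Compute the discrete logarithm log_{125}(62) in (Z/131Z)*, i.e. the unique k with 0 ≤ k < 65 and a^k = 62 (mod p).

20

Successive powers of 125 modulo 131:
  125^0=1  125^1=125  125^2=36  125^3=46  125^4=117  125^5=84
  125^6=20  125^7=11  125^8=65  125^9=3  125^10=113  125^11=108
  125^12=7  125^13=89  125^14=121  125^15=60  125^16=33  125^17=64
  125^18=9  125^19=77  125^20=62
So 125^20 ≡ 62 (mod 131), giving k = 20.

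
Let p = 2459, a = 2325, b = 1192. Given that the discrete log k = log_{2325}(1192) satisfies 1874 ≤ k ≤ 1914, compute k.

1894

Compute 2325^1874 mod 2459 = 863, then multiply by 2325 repeatedly:
  2325^1874=863  2325^1875=2390  2325^1876=1869  2325^1877=372  2325^1878=1791
  2325^1879=988  2325^1880=394  2325^1881=1302  2325^1882=121  2325^1883=999
  2325^1884=1379  2325^1885=2098  2325^1886=1653  2325^1887=2267  2325^1888=1138
  2325^1889=2425  2325^1890=2097  2325^1891=1787  2325^1892=1524  2325^1893=2340
  2325^1894=1192
Found 1192 at exponent 1894.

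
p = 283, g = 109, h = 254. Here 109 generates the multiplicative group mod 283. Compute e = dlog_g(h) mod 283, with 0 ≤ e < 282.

255

Baby-step giant-step with m = ceil(sqrt(282)) = 17.
Baby table (109^j mod 283 for j=0..16):
  0:1  1:109  2:278  3:21  4:25  5:178  6:158  7:242
  8:59  9:205  10:271  11:107  12:60  13:31  14:266  15:128
  16:85
Giant step factor: 109^(-17) ≡ 65 (mod 283).
Scan 254·65^i mod 283 for i = 0, 1, …:
  i=0: 254   i=1: 96   i=2: 14   i=3: 61
  i=4: 3   i=5: 195   i=6: 223   i=7: 62
  i=8: 68   i=9: 175     …   i=14: 209
  i=15: 1
Match at i=15, j=0: e = 15·17 + 0 = 255.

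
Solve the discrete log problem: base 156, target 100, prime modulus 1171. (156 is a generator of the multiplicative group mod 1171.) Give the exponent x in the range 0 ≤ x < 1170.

196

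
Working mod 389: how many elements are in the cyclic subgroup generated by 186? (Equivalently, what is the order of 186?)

The order of 186 must divide p − 1 = 388 = 2^2 · 97.
Divisors: 1, 2, 4, 97, 194, 388.
Check each in increasing order: 186^1 ≡ 186;  186^2 ≡ 364;  186^4 ≡ 236;  186^97 ≡ 115;  186^194 ≡ 388;  186^388 ≡ 1.
Smallest exponent giving 1 is 388.

388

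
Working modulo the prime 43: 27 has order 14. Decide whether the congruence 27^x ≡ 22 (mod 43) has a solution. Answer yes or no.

yes

⟨27⟩ has order 14; its elements mod 43 are {1, 2, 4, 8, 11, 16, 21, 22, 27, 32, 35, 39, 41, 42}.
22 is in this set.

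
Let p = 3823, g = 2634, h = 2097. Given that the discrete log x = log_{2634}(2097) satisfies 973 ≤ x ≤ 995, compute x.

Compute 2634^973 mod 3823 = 2908, then multiply by 2634 repeatedly:
  2634^973=2908  2634^974=2203  2634^975=3211  2634^976=1298  2634^977=1170
  2634^978=442  2634^979=2036  2634^980=2978  2634^981=3079  2634^982=1503
  2634^983=2097
Found 2097 at exponent 983.

983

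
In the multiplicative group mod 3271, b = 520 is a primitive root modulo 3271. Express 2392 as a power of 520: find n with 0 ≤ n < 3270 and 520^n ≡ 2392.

1319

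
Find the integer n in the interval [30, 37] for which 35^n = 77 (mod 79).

37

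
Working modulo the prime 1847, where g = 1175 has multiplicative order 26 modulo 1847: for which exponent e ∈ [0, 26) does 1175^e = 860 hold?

18

Successive powers of 1175 modulo 1847:
  1175^0=1  1175^1=1175  1175^2=916  1175^3=1346  1175^4=518  1175^5=987
  1175^6=1656  1175^7=909  1175^8=509  1175^9=1494  1175^10=800  1175^11=1724
  1175^12=1388  1175^13=1846  1175^14=672  1175^15=931  1175^16=501  1175^17=1329
  1175^18=860
So 1175^18 ≡ 860 (mod 1847), giving e = 18.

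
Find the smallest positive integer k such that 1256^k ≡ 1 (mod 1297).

The order of 1256 must divide p − 1 = 1296 = 2^4 · 3^4.
Divisors: 1, 2, 3, 4, 6, 8, 9, 12, 16, 18, 24, 27, 36, 48, 54, 72, 81, 108, 144, 162, 216, 324, 432, 648, 1296.
Check each in increasing order: 1256^1 ≡ 1256;  1256^2 ≡ 384;  1256^3 ≡ 1117;  1256^4 ≡ 895;  1256^6 ≡ 1272;  1256^8 ≡ 776;  1256^9 ≡ 609;  1256^12 ≡ 625;  1256^16 ≡ 368;  1256^18 ≡ 1236;  1256^24 ≡ 228;  1256^27 ≡ 464;  1256^36 ≡ 1127;  1256^48 ≡ 104;  1256^54 ≡ 1291;  1256^72 ≡ 366;  1256^81 ≡ 1107;  1256^108 ≡ 36;  1256^144 ≡ 365;  1256^162 ≡ 1081;  1256^216 ≡ 1296;  1256^324 ≡ 1261;  1256^432 ≡ 1.
Smallest exponent giving 1 is 432.

432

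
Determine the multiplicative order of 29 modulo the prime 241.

120

The order of 29 must divide p − 1 = 240 = 2^4 · 3 · 5.
Divisors: 1, 2, 3, 4, 5, 6, 8, 10, 12, 15, 16, 20, 24, 30, 40, 48, 60, 80, 120, 240.
Check each in increasing order: 29^1 ≡ 29;  29^2 ≡ 118;  29^3 ≡ 48;  29^4 ≡ 187;  29^5 ≡ 121;  29^6 ≡ 135;  29^8 ≡ 24;  29^10 ≡ 181;  29^12 ≡ 150;  29^15 ≡ 211;  29^16 ≡ 94;  29^20 ≡ 226;  29^24 ≡ 87;  29^30 ≡ 177;  29^40 ≡ 225;  29^48 ≡ 98;  29^60 ≡ 240;  29^80 ≡ 15;  29^120 ≡ 1.
Smallest exponent giving 1 is 120.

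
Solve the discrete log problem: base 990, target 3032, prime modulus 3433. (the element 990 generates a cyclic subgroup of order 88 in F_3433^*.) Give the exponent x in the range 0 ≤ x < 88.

56

Baby-step giant-step with m = ceil(sqrt(88)) = 10.
Baby table (990^j mod 3433 for j=0..9):
  0:1  1:990  2:1695  3:2746  4:3037  5:2755  6:1648  7:845
  8:2331  9:714
Giant step factor: 990^(-10) ≡ 2915 (mod 3433).
Scan 3032·2915^i mod 3433 for i = 0, 1, …:
  i=0: 3032   i=1: 1738   i=2: 2595   i=3: 1526
  i=4: 2555   i=5: 1648
Match at i=5, j=6: x = 5·10 + 6 = 56.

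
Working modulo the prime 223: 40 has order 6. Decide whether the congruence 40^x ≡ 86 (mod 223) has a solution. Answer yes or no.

no

86 ∈ ⟨40⟩ iff 86^6 ≡ 1 (mod 223), since |⟨40⟩| = 6.
86^6 mod 223 = 32.
Since 32 ≠ 1, 86 does not lie in the subgroup.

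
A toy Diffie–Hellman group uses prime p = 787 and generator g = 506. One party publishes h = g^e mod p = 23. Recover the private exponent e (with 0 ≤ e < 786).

200

Baby-step giant-step with m = ceil(sqrt(786)) = 29.
Baby table (506^j mod 787 for j=0..28):
  0:1  1:506  2:261  3:637  4:439  5:200  6:464  7:258
  8:693  9:443  10:650  11:721  12:445  13:88  14:456  15:145
  16:179  17:69  18:286  19:695  20:668  21:385  22:421  23:536
  24:488  25:597  26:661  27:778  28:168
Giant step factor: 506^(-29) ≡ 328 (mod 787).
Scan 23·328^i mod 787 for i = 0, 1, …:
  i=0: 23   i=1: 461   i=2: 104   i=3: 271
  i=4: 744   i=5: 62   i=6: 661
Match at i=6, j=26: e = 6·29 + 26 = 200.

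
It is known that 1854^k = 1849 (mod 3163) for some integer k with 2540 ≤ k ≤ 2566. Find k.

Compute 1854^2540 mod 3163 = 2750, then multiply by 1854 repeatedly:
  1854^2540=2750  1854^2541=2907  1854^2542=2989  1854^2543=30  1854^2544=1849
Found 1849 at exponent 2544.

2544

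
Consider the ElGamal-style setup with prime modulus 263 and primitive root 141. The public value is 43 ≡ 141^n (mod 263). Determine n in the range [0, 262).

236

Baby-step giant-step with m = ceil(sqrt(262)) = 17.
Baby table (141^j mod 263 for j=0..16):
  0:1  1:141  2:156  3:167  4:140  5:15  6:11  7:236
  8:138  9:259  10:225  11:165  12:121  13:229  14:203  15:219
  16:108
Giant step factor: 141^(-17) ≡ 91 (mod 263).
Scan 43·91^i mod 263 for i = 0, 1, …:
  i=0: 43   i=1: 231   i=2: 244   i=3: 112
  i=4: 198   i=5: 134   i=6: 96   i=7: 57
  i=8: 190   i=9: 195   i=10: 124   i=11: 238
  i=12: 92   i=13: 219
Match at i=13, j=15: n = 13·17 + 15 = 236.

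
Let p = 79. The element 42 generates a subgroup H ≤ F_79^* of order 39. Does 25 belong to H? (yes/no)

25 ∈ ⟨42⟩ iff 25^39 ≡ 1 (mod 79), since |⟨42⟩| = 39.
25^39 mod 79 = 1.
Since 1 = 1, 25 lies in the subgroup.

yes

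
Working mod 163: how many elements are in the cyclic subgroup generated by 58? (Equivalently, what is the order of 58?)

3

The order of 58 must divide p − 1 = 162 = 2 · 3^4.
Divisors: 1, 2, 3, 6, 9, 18, 27, 54, 81, 162.
Check each in increasing order: 58^1 ≡ 58;  58^2 ≡ 104;  58^3 ≡ 1.
Smallest exponent giving 1 is 3.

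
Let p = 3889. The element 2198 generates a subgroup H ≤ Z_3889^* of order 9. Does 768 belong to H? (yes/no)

yes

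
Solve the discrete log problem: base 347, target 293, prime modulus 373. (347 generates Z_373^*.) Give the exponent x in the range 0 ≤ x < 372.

239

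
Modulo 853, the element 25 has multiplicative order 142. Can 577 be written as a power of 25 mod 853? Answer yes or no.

yes

577 ∈ ⟨25⟩ iff 577^142 ≡ 1 (mod 853), since |⟨25⟩| = 142.
577^142 mod 853 = 1.
Since 1 = 1, 577 lies in the subgroup.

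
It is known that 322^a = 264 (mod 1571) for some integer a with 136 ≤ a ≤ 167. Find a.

Compute 322^136 mod 1571 = 1078, then multiply by 322 repeatedly:
  322^136=1078  322^137=1496  322^138=986  322^139=150  322^140=1170
  322^141=1271  322^142=802  322^143=600  322^144=1538  322^145=371
  322^146=66  322^147=829  322^148=1439  322^149=1484  322^150=264
Found 264 at exponent 150.

150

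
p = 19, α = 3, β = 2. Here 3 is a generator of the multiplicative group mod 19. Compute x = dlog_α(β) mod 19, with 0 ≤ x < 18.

7

Successive powers of 3 modulo 19:
  3^0=1  3^1=3  3^2=9  3^3=8  3^4=5  3^5=15
  3^6=7  3^7=2
So 3^7 ≡ 2 (mod 19), giving x = 7.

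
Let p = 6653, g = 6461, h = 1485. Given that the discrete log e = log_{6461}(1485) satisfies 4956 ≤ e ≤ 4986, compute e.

Compute 6461^4956 mod 6653 = 6091, then multiply by 6461 repeatedly:
  6461^4956=6091  6461^4957=1456  6461^4958=6527  6461^4959=4233  6461^4960=5583
  6461^4961=5850  6461^4962=1157  6461^4963=4058  6461^4964=5918  6461^4965=1407
  6461^4966=2629  6461^4967=860  6461^4968=1205  6461^4969=1495  6461^4970=5692
  6461^4971=4881  6461^4972=921  6461^4973=2799  6461^4974=1485
Found 1485 at exponent 4974.

4974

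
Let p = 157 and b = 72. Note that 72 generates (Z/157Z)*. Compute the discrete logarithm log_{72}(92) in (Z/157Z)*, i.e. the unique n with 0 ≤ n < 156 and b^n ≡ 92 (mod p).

Baby-step giant-step with m = ceil(sqrt(156)) = 13.
Baby table (72^j mod 157 for j=0..12):
  0:1  1:72  2:3  3:59  4:9  5:20  6:27  7:60
  8:81  9:23  10:86  11:69  12:101
Giant step factor: 72^(-13) ≡ 22 (mod 157).
Scan 92·22^i mod 157 for i = 0, 1, …:
  i=0: 92   i=1: 140   i=2: 97   i=3: 93
  i=4: 5   i=5: 110   i=6: 65   i=7: 17
  i=8: 60
Match at i=8, j=7: n = 8·13 + 7 = 111.

111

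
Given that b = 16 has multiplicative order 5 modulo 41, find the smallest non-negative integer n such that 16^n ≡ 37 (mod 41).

Successive powers of 16 modulo 41:
  16^0=1  16^1=16  16^2=10  16^3=37
So 16^3 ≡ 37 (mod 41), giving n = 3.

3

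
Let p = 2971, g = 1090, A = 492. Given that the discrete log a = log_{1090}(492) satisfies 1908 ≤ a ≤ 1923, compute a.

Compute 1090^1908 mod 2971 = 227, then multiply by 1090 repeatedly:
  1090^1908=227  1090^1909=837  1090^1910=233  1090^1911=1435  1090^1912=1404
  1090^1913=295  1090^1914=682  1090^1915=630  1090^1916=399  1090^1917=1144
  1090^1918=2111  1090^1919=1436  1090^1920=2494  1090^1921=2966  1090^1922=492
Found 492 at exponent 1922.

1922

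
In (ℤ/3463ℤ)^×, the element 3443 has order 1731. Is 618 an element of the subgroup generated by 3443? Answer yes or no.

yes

618 ∈ ⟨3443⟩ iff 618^1731 ≡ 1 (mod 3463), since |⟨3443⟩| = 1731.
618^1731 mod 3463 = 1.
Since 1 = 1, 618 lies in the subgroup.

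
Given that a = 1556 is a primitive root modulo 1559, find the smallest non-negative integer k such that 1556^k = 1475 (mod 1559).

1539

Baby-step giant-step with m = ceil(sqrt(1558)) = 40.
Baby table (1556^j mod 1559 for j=0..39):
  0:1  1:1556  2:9  3:1532  4:81  5:1316  6:729  7:931
  8:325  9:584  10:1366  11:579  12:1381  13:534  14:1516  15:129
  16:1172  17:1161  18:1194  19:1095  20:1392  21:501  22:56  23:1391
  24:504  25:47  26:1418  27:423  28:290  29:689  30:1051  31:1524
  32:105  33:1244  34:945  35:283  36:710  37:988  38:154  39:1097
Giant step factor: 1556^(-40) ≡ 784 (mod 1559).
Scan 1475·784^i mod 1559 for i = 0, 1, …:
  i=0: 1475   i=1: 1181   i=2: 1417   i=3: 920
  i=4: 1022   i=5: 1481   i=6: 1208   i=7: 759
  i=8: 1077   i=9: 949     …   i=37: 763
  i=38: 1095
Match at i=38, j=19: k = 38·40 + 19 = 1539.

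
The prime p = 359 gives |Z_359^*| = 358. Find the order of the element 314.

358

The order of 314 must divide p − 1 = 358 = 2 · 179.
Divisors: 1, 2, 179, 358.
Check each in increasing order: 314^1 ≡ 314;  314^2 ≡ 230;  314^179 ≡ 358;  314^358 ≡ 1.
Smallest exponent giving 1 is 358.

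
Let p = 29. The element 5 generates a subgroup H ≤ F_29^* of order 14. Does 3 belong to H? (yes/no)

no

3 ∈ ⟨5⟩ iff 3^14 ≡ 1 (mod 29), since |⟨5⟩| = 14.
3^14 mod 29 = 28.
Since 28 ≠ 1, 3 does not lie in the subgroup.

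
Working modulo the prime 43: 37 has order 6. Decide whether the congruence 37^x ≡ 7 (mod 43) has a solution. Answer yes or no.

7 ∈ ⟨37⟩ iff 7^6 ≡ 1 (mod 43), since |⟨37⟩| = 6.
7^6 mod 43 = 1.
Since 1 = 1, 7 lies in the subgroup.

yes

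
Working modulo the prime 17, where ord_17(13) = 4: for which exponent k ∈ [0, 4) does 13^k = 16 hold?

Successive powers of 13 modulo 17:
  13^0=1  13^1=13  13^2=16
So 13^2 ≡ 16 (mod 17), giving k = 2.

2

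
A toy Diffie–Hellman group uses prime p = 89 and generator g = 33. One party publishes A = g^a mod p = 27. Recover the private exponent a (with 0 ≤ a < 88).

87

Baby-step giant-step with m = ceil(sqrt(88)) = 10.
Baby table (33^j mod 89 for j=0..9):
  0:1  1:33  2:21  3:70  4:85  5:46  6:5  7:76
  8:16  9:83
Giant step factor: 33^(-10) ≡ 40 (mod 89).
Scan 27·40^i mod 89 for i = 0, 1, …:
  i=0: 27   i=1: 12   i=2: 35   i=3: 65
  i=4: 19   i=5: 48   i=6: 51   i=7: 82
  i=8: 76
Match at i=8, j=7: a = 8·10 + 7 = 87.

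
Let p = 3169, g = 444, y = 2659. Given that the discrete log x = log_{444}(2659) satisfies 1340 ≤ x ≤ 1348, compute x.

1343

Compute 444^1340 mod 3169 = 1038, then multiply by 444 repeatedly:
  444^1340=1038  444^1341=1367  444^1342=1669  444^1343=2659
Found 2659 at exponent 1343.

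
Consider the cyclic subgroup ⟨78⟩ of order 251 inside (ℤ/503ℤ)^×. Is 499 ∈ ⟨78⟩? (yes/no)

499 ∈ ⟨78⟩ iff 499^251 ≡ 1 (mod 503), since |⟨78⟩| = 251.
499^251 mod 503 = 502.
Since 502 ≠ 1, 499 does not lie in the subgroup.

no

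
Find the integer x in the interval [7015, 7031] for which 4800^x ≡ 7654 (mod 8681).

7025

Compute 4800^7015 mod 8681 = 1145, then multiply by 4800 repeatedly:
  4800^7015=1145  4800^7016=927  4800^7017=4928  4800^7018=7356  4800^7019=3173
  4800^7020=3926  4800^7021=7030  4800^7022=953  4800^7023=8194  4800^7024=6270
  4800^7025=7654
Found 7654 at exponent 7025.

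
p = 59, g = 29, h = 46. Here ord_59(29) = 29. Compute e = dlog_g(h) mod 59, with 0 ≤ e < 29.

13

Successive powers of 29 modulo 59:
  29^0=1  29^1=29  29^2=15  29^3=22  29^4=48  29^5=35
  29^6=12  29^7=53  29^8=3  29^9=28  29^10=45  29^11=7
  29^12=26  29^13=46
So 29^13 ≡ 46 (mod 59), giving e = 13.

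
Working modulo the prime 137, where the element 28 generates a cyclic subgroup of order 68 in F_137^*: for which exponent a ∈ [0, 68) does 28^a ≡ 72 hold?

40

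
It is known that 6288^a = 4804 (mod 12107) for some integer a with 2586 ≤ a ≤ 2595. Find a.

2593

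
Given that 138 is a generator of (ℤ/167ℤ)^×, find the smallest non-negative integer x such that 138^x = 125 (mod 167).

5

Baby-step giant-step with m = ceil(sqrt(166)) = 13.
Baby table (138^j mod 167 for j=0..12):
  0:1  1:138  2:6  3:160  4:36  5:125  6:49  7:82
  8:127  9:158  10:94  11:113  12:63
Giant step factor: 138^(-13) ≡ 117 (mod 167).
Scan 125·117^i mod 167 for i = 0, 1, …:
  i=0: 125
Match at i=0, j=5: x = 0·13 + 5 = 5.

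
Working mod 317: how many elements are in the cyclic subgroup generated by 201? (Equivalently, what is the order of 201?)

The order of 201 must divide p − 1 = 316 = 2^2 · 79.
Divisors: 1, 2, 4, 79, 158, 316.
Check each in increasing order: 201^1 ≡ 201;  201^2 ≡ 142;  201^4 ≡ 193;  201^79 ≡ 203;  201^158 ≡ 316;  201^316 ≡ 1.
Smallest exponent giving 1 is 316.

316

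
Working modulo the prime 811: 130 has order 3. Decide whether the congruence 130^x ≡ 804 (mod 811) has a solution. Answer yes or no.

no

⟨130⟩ has order 3; its elements mod 811 are {1, 130, 680}.
804 is not in this set.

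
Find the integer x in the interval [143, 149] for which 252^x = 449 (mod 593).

146

Compute 252^143 mod 593 = 187, then multiply by 252 repeatedly:
  252^143=187  252^144=277  252^145=423  252^146=449
Found 449 at exponent 146.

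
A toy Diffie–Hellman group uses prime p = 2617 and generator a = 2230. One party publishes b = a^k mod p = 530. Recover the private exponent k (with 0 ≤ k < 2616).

2426

Baby-step giant-step with m = ceil(sqrt(2616)) = 52.
Baby table (2230^j mod 2617 for j=0..51):
  0:1  1:2230  2:600  3:713  4:1471  5:1229  6:671  7:2023
  8:2199  9:2129  10:432  11:304  12:117  13:1827  14:2158  15:2294
  16:2002  17:2475  18:2614  19:1161  20:817  21:478  22:821  23:1547
  24:604  25:1782  26:1254  27:1464  28:1321  29:1705  30:2266  31:2370
  32:1377  33:969  34:1845  35:426  36:9  37:1751  38:166  39:1183
  40:154  41:593  42:805  43:2505  44:1472  45:842  46:1271  47:119
  48:1053  49:741  50:1103  51:2327
Giant step factor: 2230^(-52) ≡ 2304 (mod 2617).
Scan 530·2304^i mod 2617 for i = 0, 1, …:
  i=0: 530   i=1: 1598   i=2: 2290   i=3: 288
  i=4: 1451   i=5: 1195   i=6: 196   i=7: 1460
  i=8: 995   i=9: 2605     …   i=45: 2076
  i=46: 1845
Match at i=46, j=34: k = 46·52 + 34 = 2426.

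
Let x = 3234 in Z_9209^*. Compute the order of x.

2302

The order of 3234 must divide p − 1 = 9208 = 2^3 · 1151.
Divisors: 1, 2, 4, 8, 1151, 2302, 4604, 9208.
Check each in increasing order: 3234^1 ≡ 3234;  3234^2 ≡ 6541;  3234^4 ≡ 8876;  3234^8 ≡ 381;  3234^1151 ≡ 9208;  3234^2302 ≡ 1.
Smallest exponent giving 1 is 2302.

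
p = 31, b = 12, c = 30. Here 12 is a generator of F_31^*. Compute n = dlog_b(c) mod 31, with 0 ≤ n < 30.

Successive powers of 12 modulo 31:
  12^0=1  12^1=12  12^2=20  12^3=23  12^4=28  12^5=26
  12^6=2  12^7=24  12^8=9  12^9=15  12^10=25  12^11=21
  12^12=4  12^13=17  12^14=18  12^15=30
So 12^15 ≡ 30 (mod 31), giving n = 15.

15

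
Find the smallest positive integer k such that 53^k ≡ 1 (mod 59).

The order of 53 must divide p − 1 = 58 = 2 · 29.
Divisors: 1, 2, 29, 58.
Check each in increasing order: 53^1 ≡ 53;  53^2 ≡ 36;  53^29 ≡ 1.
Smallest exponent giving 1 is 29.

29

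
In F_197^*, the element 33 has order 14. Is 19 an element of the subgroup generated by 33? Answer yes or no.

yes

⟨33⟩ has order 14; its elements mod 197 are {1, 6, 19, 33, 36, 83, 93, 104, 114, 161, 164, 178, 191, 196}.
19 is in this set.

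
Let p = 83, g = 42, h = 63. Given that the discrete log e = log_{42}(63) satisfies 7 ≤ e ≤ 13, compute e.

12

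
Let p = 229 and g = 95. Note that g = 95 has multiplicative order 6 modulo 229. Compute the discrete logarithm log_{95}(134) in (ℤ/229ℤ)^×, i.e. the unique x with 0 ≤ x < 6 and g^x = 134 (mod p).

4

Successive powers of 95 modulo 229:
  95^0=1  95^1=95  95^2=94  95^3=228  95^4=134
So 95^4 ≡ 134 (mod 229), giving x = 4.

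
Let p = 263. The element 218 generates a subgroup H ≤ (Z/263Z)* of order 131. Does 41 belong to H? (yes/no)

no

41 ∈ ⟨218⟩ iff 41^131 ≡ 1 (mod 263), since |⟨218⟩| = 131.
41^131 mod 263 = 262.
Since 262 ≠ 1, 41 does not lie in the subgroup.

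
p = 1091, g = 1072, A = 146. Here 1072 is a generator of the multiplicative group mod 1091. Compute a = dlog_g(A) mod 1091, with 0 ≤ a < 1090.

287

Baby-step giant-step with m = ceil(sqrt(1090)) = 34.
Baby table (1072^j mod 1091 for j=0..33):
  0:1  1:1072  2:361  3:778  4:492  5:471  6:870  7:926
  8:953  9:440  10:368  11:645  12:837  13:462  14:1041  15:950
  16:497  17:376  18:493  19:452  20:140  21:613  22:354  23:911
  24:147  25:480  26:699  27:902  28:318  29:504  30:243  31:838
  32:443  33:311
Giant step factor: 1072^(-34) ≡ 781 (mod 1091).
Scan 146·781^i mod 1091 for i = 0, 1, …:
  i=0: 146   i=1: 562   i=2: 340   i=3: 427
  i=4: 732   i=5: 8   i=6: 793   i=7: 736
  i=8: 950
Match at i=8, j=15: a = 8·34 + 15 = 287.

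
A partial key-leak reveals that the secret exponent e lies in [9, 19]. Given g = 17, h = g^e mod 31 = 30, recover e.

15

Compute 17^9 mod 31 = 27, then multiply by 17 repeatedly:
  17^9=27  17^10=25  17^11=22  17^12=2  17^13=3
  17^14=20  17^15=30
Found 30 at exponent 15.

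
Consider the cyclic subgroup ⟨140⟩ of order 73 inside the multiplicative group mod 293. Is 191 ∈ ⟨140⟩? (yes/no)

191 ∈ ⟨140⟩ iff 191^73 ≡ 1 (mod 293), since |⟨140⟩| = 73.
191^73 mod 293 = 1.
Since 1 = 1, 191 lies in the subgroup.

yes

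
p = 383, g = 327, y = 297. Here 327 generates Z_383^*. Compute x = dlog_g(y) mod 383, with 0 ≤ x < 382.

Baby-step giant-step with m = ceil(sqrt(382)) = 20.
Baby table (327^j mod 383 for j=0..19):
  0:1  1:327  2:72  3:181  4:205  5:10  6:206  7:337
  8:278  9:135  10:100  11:145  12:306  13:99  14:201  15:234
  16:301  17:379  18:224  19:95
Giant step factor: 327^(-20) ≡ 228 (mod 383).
Scan 297·228^i mod 383 for i = 0, 1, …:
  i=0: 297   i=1: 308   i=2: 135
Match at i=2, j=9: x = 2·20 + 9 = 49.

49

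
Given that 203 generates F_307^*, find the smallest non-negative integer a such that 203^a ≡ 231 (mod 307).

183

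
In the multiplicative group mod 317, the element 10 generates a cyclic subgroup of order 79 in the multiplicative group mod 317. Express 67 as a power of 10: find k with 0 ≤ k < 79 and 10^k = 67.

14

Successive powers of 10 modulo 317:
  10^0=1  10^1=10  10^2=100  10^3=49  10^4=173  10^5=145
  10^6=182  10^7=235  10^8=131  10^9=42  10^10=103  10^11=79
  10^12=156  10^13=292  10^14=67
So 10^14 ≡ 67 (mod 317), giving k = 14.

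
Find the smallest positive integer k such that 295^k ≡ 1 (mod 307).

51

The order of 295 must divide p − 1 = 306 = 2 · 3^2 · 17.
Divisors: 1, 2, 3, 6, 9, 17, 18, 34, 51, 102, 153, 306.
Check each in increasing order: 295^1 ≡ 295;  295^2 ≡ 144;  295^3 ≡ 114;  295^6 ≡ 102;  295^9 ≡ 269;  295^17 ≡ 289;  295^18 ≡ 216;  295^34 ≡ 17;  295^51 ≡ 1.
Smallest exponent giving 1 is 51.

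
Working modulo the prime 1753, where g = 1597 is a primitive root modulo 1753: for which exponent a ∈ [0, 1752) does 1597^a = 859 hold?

928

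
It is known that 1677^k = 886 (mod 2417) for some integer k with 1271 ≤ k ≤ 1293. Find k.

1274

Compute 1677^1271 mod 2417 = 781, then multiply by 1677 repeatedly:
  1677^1271=781  1677^1272=2140  1677^1273=1952  1677^1274=886
Found 886 at exponent 1274.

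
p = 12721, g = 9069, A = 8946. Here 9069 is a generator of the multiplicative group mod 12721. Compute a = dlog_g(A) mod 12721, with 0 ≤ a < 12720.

8622

Baby-step giant-step with m = ceil(sqrt(12720)) = 113.
Baby table (9069^j mod 12721 for j=0..112):
  0:1  1:9069  2:5496  3:2346  4:6362  5:7243  6:8244  7:3519
  8:9543  9:4504  10:12366  11:11639  12:7954  13:6756  14:5828  15:11098
  16:11931  17:10134  18:8742  19:3926  20:11536  21:2480  22:392  23:5889
  24:4583  25:3720  26:588  27:2473  28:514  29:5580  30:882  31:10070
  32:771  33:8370  34:1323  35:2384  36:7517  37:12555  38:8345  39:3576
  40:4915  41:12472  42:6157  43:5364  44:1012  45:5987  46:2875  47:8046
  48:1518  49:2620  50:10673  51:12069  52:2277  53:3930  54:9649  55:11743
  56:9776  57:5895  58:8113  59:11254  60:1943  61:2482  62:5809  63:4160
  64:9275  65:3723  66:2353  67:6240  68:7552  69:11945  70:9890  71:9360
  72:11328  73:11557  74:2114  75:1319  76:4271  77:10975  78:3171  79:8339
  80:46  81:10102  82:11117  83:6148  84:69  85:2432  86:10315  87:9222
  88:6464  89:3648  90:9112  91:1112  92:9696  93:5472  94:947  95:1668
  96:1823  97:8208  98:7781  99:2502  100:9095  101:12312  102:5311  103:3753
  104:7282  105:5747  106:1606  107:11990  108:10923  109:2260  110:2409  111:5264
  112:10024
Giant step factor: 9069^(-113) ≡ 1122 (mod 12721).
Scan 8946·1122^i mod 12721 for i = 0, 1, …:
  i=0: 8946   i=1: 543   i=2: 11359   i=3: 11077
  i=4: 12698   i=5: 12357   i=6: 11385   i=7: 2086
  i=8: 12549   i=9: 10552     …   i=75: 7178
  i=76: 1323
Match at i=76, j=34: a = 76·113 + 34 = 8622.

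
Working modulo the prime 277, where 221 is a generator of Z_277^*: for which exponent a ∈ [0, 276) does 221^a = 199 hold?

155

Baby-step giant-step with m = ceil(sqrt(276)) = 17.
Baby table (221^j mod 277 for j=0..16):
  0:1  1:221  2:89  3:2  4:165  5:178  6:4  7:53
  8:79  9:8  10:106  11:158  12:16  13:212  14:39  15:32
  16:147
Giant step factor: 221^(-17) ≡ 103 (mod 277).
Scan 199·103^i mod 277 for i = 0, 1, …:
  i=0: 199   i=1: 276   i=2: 174   i=3: 194
  i=4: 38   i=5: 36   i=6: 107   i=7: 218
  i=8: 17   i=9: 89
Match at i=9, j=2: a = 9·17 + 2 = 155.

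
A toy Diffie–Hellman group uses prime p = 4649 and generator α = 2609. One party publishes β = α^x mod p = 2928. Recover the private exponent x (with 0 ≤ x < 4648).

Baby-step giant-step with m = ceil(sqrt(4648)) = 69.
Baby table (2609^j mod 4649 for j=0..68):
  0:1  1:2609  2:745  3:423  4:1794  5:3652  6:2267  7:1075
  8:1328  9:1247  10:3772  11:3864  12:2144  13:949  14:2673  15:357
  16:1613  17:972  18:2243  19:3545  20:2044  21:393  22:2557  23:4547
  24:3524  25:3043  26:3344  27:2972  28:4065  29:1216  30:1926  31:4014
  32:2978  33:1123  34:1037  35:4464  36:831  37:1645  38:778  39:2838
  40:3134  41:3664  42:1032  43:717  44:1755  45:4179  46:1106  47:3174
  48:1097  49:2938  50:3690  51:3780  52:1491  53:3455  54:4333  55:3078
  56:1679  57:1153  58:274  59:3569  60:4223  61:4326  62:3411  63:1113
  64:2841  65:1663  66:1250  67:2301  68:1450
Giant step factor: 2609^(-69) ≡ 3404 (mod 4649).
Scan 2928·3404^i mod 4649 for i = 0, 1, …:
  i=0: 2928   i=1: 4105   i=2: 3175   i=3: 3424
  i=4: 253   i=5: 1147   i=6: 3877   i=7: 3446
  i=8: 757   i=9: 1282     …   i=45: 307
  i=46: 3652
Match at i=46, j=5: x = 46·69 + 5 = 3179.

3179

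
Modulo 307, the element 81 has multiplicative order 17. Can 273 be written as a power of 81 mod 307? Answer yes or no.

yes

273 ∈ ⟨81⟩ iff 273^17 ≡ 1 (mod 307), since |⟨81⟩| = 17.
273^17 mod 307 = 1.
Since 1 = 1, 273 lies in the subgroup.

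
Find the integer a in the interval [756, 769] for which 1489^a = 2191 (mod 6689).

760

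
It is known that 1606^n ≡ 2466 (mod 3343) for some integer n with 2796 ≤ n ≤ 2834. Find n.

2807

Compute 1606^2796 mod 3343 = 2059, then multiply by 1606 repeatedly:
  1606^2796=2059  1606^2797=527  1606^2798=583  1606^2799=258  1606^2800=3159
  1606^2801=2023  1606^2802=2885  1606^2803=3255  1606^2804=2421  1606^2805=217
  1606^2806=830  1606^2807=2466
Found 2466 at exponent 2807.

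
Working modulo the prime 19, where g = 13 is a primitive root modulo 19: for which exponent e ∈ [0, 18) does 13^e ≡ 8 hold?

15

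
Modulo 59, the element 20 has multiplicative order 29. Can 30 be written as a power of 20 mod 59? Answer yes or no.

no

30 ∈ ⟨20⟩ iff 30^29 ≡ 1 (mod 59), since |⟨20⟩| = 29.
30^29 mod 59 = 58.
Since 58 ≠ 1, 30 does not lie in the subgroup.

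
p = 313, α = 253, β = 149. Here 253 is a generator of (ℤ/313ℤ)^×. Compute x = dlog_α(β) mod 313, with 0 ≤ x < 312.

7

Baby-step giant-step with m = ceil(sqrt(312)) = 18.
Baby table (253^j mod 313 for j=0..17):
  0:1  1:253  2:157  3:283  4:235  5:298  6:274  7:149
  8:137  9:231  10:225  11:272  12:269  13:136  14:291  15:68
  16:302  17:34
Giant step factor: 253^(-18) ≡ 199 (mod 313).
Scan 149·199^i mod 313 for i = 0, 1, …:
  i=0: 149
Match at i=0, j=7: x = 0·18 + 7 = 7.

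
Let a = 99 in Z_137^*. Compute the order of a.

The order of 99 must divide p − 1 = 136 = 2^3 · 17.
Divisors: 1, 2, 4, 8, 17, 34, 68, 136.
Check each in increasing order: 99^1 ≡ 99;  99^2 ≡ 74;  99^4 ≡ 133;  99^8 ≡ 16;  99^17 ≡ 136;  99^34 ≡ 1.
Smallest exponent giving 1 is 34.

34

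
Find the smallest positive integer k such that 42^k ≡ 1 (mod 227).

The order of 42 must divide p − 1 = 226 = 2 · 113.
Divisors: 1, 2, 113, 226.
Check each in increasing order: 42^1 ≡ 42;  42^2 ≡ 175;  42^113 ≡ 226;  42^226 ≡ 1.
Smallest exponent giving 1 is 226.

226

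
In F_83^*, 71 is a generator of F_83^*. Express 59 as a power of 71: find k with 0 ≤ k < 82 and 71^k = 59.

6

Baby-step giant-step with m = ceil(sqrt(82)) = 10.
Baby table (71^j mod 83 for j=0..9):
  0:1  1:71  2:61  3:15  4:69  5:2  6:59  7:39
  8:30  9:55
Giant step factor: 71^(-10) ≡ 21 (mod 83).
Scan 59·21^i mod 83 for i = 0, 1, …:
  i=0: 59
Match at i=0, j=6: k = 0·10 + 6 = 6.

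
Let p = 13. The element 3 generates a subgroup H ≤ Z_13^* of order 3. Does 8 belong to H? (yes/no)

⟨3⟩ has order 3; its elements mod 13 are {1, 3, 9}.
8 is not in this set.

no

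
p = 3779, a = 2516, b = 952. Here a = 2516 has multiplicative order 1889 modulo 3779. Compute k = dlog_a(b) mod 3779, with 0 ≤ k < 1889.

Baby-step giant-step with m = ceil(sqrt(1889)) = 44.
Baby table (2516^j mod 3779 for j=0..43):
  0:1  1:2516  2:431  3:3602  4:590  5:3072  6:1097  7:1382
  8:432  9:2339  10:1021  11:2895  12:1687  13:675  14:1529  15:3721
  16:1453  17:1455  18:2708  19:3570  20:3216  21:617  22:2982  23:1397
  24:382  25:1246  26:2145  27:408  28:2419  29:2014  30:3364  31:2643
  32:2527  33:1654  34:785  35:2422  36:2004  37:878  38:2112  39:518
  40:3312  41:297  42:2789  43:3300
Giant step factor: 2516^(-44) ≡ 1312 (mod 3779).
Scan 952·1312^i mod 3779 for i = 0, 1, …:
  i=0: 952   i=1: 1954   i=2: 1486   i=3: 3447
  i=4: 2780   i=5: 625   i=6: 3736   i=7: 269
  i=8: 1481   i=9: 666     …   i=24: 2322
  i=25: 590
Match at i=25, j=4: k = 25·44 + 4 = 1104.

1104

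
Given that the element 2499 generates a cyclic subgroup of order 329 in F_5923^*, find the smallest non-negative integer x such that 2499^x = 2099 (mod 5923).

Baby-step giant-step with m = ceil(sqrt(329)) = 19.
Baby table (2499^j mod 5923 for j=0..18):
  0:1  1:2499  2:2159  3:5411  4:5803  5:2193  6:1532  7:2210
  8:2554  9:3375  10:5696  11:1335  12:1516  13:3687  14:3548  15:5644
  16:1693  17:1785  18:696
Giant step factor: 2499^(-19) ≡ 5805 (mod 5923).
Scan 2099·5805^i mod 5923 for i = 0, 1, …:
  i=0: 2099   i=1: 1084   i=2: 2394   i=3: 1812
  i=4: 5335   i=5: 4231   i=6: 4197   i=7: 2286
  i=8: 2710   i=9: 62   i=10: 4530   i=11: 4453
  i=12: 1693
Match at i=12, j=16: x = 12·19 + 16 = 244.

244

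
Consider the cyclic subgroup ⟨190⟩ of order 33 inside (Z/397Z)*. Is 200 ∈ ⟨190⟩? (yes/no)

no

200 ∈ ⟨190⟩ iff 200^33 ≡ 1 (mod 397), since |⟨190⟩| = 33.
200^33 mod 397 = 240.
Since 240 ≠ 1, 200 does not lie in the subgroup.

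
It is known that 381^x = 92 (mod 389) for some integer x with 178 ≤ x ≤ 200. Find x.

Compute 381^178 mod 389 = 114, then multiply by 381 repeatedly:
  381^178=114  381^179=255  381^180=294  381^181=371  381^182=144
  381^183=15  381^184=269  381^185=182  381^186=100  381^187=367
  381^188=176  381^189=148  381^190=372  381^191=136  381^192=79
  381^193=146  381^194=388  381^195=8  381^196=325  381^197=123
  381^198=183  381^199=92
Found 92 at exponent 199.

199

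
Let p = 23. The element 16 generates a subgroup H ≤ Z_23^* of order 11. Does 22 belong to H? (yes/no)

22 ∈ ⟨16⟩ iff 22^11 ≡ 1 (mod 23), since |⟨16⟩| = 11.
22^11 mod 23 = 22.
Since 22 ≠ 1, 22 does not lie in the subgroup.

no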